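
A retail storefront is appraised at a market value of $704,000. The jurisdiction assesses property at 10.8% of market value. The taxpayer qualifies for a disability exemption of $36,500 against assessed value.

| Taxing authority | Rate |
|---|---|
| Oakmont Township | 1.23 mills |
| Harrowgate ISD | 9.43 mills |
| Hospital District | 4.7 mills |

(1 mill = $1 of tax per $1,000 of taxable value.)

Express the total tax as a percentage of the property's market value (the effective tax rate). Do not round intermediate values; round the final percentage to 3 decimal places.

Assessed value = $704,000 × 0.108 = $76,032
Taxable value = $76,032 − $36,500 = $39,532
Oakmont Township: $39,532 × 0.00123 = $48.62436
Harrowgate ISD: $39,532 × 0.00943 = $372.78676
Hospital District: $39,532 × 0.0047 = $185.8004
Total tax = $607.21152
Effective rate = $607.21152 ÷ $704,000 = 0.086% of market value

0.086%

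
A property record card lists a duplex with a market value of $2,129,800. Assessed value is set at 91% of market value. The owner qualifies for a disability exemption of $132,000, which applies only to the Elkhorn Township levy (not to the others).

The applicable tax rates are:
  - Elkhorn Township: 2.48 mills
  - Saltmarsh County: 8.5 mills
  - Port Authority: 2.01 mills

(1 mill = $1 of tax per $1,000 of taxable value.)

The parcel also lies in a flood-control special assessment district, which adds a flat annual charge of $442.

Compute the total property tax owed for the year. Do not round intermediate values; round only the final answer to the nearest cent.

Assessed value = $2,129,800 × 0.91 = $1,938,118
Elkhorn Township: ($1,938,118 − $132,000) × 0.00248 = $1,806,118 × 0.00248 = $4,479.17264
Saltmarsh County: $1,938,118 × 0.0085 = $16,474.003
Port Authority: $1,938,118 × 0.00201 = $3,895.61718
Levies subtotal = $24,848.79282
Total = $24,848.79282 + $442 = $25,290.79282

$25,290.79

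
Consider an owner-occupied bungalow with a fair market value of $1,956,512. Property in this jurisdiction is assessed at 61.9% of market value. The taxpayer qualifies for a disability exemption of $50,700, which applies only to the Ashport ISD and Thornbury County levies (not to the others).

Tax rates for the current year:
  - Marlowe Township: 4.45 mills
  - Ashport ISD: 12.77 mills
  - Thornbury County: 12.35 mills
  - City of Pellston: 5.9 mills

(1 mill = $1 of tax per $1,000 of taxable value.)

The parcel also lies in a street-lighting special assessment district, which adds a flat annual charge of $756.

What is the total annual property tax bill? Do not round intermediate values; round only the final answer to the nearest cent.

Assessed value = $1,956,512 × 0.619 = $1,211,080.928
Marlowe Township: $1,211,080.928 × 0.00445 = $5,389.3101296
Ashport ISD: ($1,211,080.928 − $50,700) × 0.01277 = $1,160,380.928 × 0.01277 = $14,818.06445056
Thornbury County: ($1,211,080.928 − $50,700) × 0.01235 = $1,160,380.928 × 0.01235 = $14,330.7044608
City of Pellston: $1,211,080.928 × 0.0059 = $7,145.3774752
Levies subtotal = $41,683.45651616
Total = $41,683.45651616 + $756 = $42,439.45651616

$42,439.46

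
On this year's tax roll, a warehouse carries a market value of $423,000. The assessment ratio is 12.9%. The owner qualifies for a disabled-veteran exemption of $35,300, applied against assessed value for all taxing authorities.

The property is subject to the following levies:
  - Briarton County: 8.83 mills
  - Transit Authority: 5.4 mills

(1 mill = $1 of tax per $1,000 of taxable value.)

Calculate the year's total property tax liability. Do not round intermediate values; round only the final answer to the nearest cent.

$274.17

Assessed value = $423,000 × 0.129 = $54,567
Taxable value = $54,567 − $35,300 = $19,267
Briarton County: $19,267 × 0.00883 = $170.12761
Transit Authority: $19,267 × 0.0054 = $104.0418
Total = $170.12761 + $104.0418 = $274.16941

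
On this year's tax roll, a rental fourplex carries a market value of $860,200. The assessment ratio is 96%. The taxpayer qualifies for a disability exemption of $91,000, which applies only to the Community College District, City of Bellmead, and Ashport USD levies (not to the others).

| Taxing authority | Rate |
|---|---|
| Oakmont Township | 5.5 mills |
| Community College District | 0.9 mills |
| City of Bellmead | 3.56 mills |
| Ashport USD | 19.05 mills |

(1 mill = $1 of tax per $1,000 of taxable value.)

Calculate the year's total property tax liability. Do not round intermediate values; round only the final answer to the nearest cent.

Assessed value = $860,200 × 0.96 = $825,792
Oakmont Township: $825,792 × 0.0055 = $4,541.856
Community College District: ($825,792 − $91,000) × 0.0009 = $734,792 × 0.0009 = $661.3128
City of Bellmead: ($825,792 − $91,000) × 0.00356 = $734,792 × 0.00356 = $2,615.85952
Ashport USD: ($825,792 − $91,000) × 0.01905 = $734,792 × 0.01905 = $13,997.7876
Total = $21,816.81592

$21,816.82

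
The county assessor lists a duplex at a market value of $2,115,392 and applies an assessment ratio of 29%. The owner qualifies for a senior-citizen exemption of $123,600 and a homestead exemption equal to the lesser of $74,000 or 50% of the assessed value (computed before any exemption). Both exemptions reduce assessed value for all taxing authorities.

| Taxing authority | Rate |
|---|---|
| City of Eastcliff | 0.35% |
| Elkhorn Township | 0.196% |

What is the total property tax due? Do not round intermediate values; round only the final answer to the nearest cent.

Assessed value = $2,115,392 × 0.29 = $613,463.68
Homestead exemption = min($74,000, 50% × $613,463.68) = min($74,000, $306,731.84) = $74,000 (dollar cap binds)
Taxable value = $613,463.68 − $123,600 − $74,000 = $415,863.68
City of Eastcliff: $415,863.68 × 0.0035 = $1,455.52288
Elkhorn Township: $415,863.68 × 0.00196 = $815.0928128
Total = $2,270.6156928

$2,270.62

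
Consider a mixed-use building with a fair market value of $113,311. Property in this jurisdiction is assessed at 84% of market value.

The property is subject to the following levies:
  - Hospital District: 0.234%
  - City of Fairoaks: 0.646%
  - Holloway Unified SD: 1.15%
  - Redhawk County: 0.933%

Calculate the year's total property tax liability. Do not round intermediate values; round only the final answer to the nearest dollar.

Assessed value = $113,311 × 0.84 = $95,181.24
Hospital District: $95,181.24 × 0.00234 = $222.7241016
City of Fairoaks: $95,181.24 × 0.00646 = $614.8708104
Holloway Unified SD: $95,181.24 × 0.0115 = $1,094.58426
Redhawk County: $95,181.24 × 0.00933 = $888.0409692
Total = $222.7241016 + $614.8708104 + $1,094.58426 + $888.0409692 = $2,820.2201412

$2,820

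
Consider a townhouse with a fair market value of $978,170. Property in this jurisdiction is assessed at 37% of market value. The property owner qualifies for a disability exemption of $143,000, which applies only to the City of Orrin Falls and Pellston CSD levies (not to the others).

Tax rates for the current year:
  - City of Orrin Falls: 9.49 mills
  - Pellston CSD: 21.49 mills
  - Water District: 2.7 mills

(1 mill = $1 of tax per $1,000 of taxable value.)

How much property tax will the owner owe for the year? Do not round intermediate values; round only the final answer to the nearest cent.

Assessed value = $978,170 × 0.37 = $361,922.9
City of Orrin Falls: ($361,922.9 − $143,000) × 0.00949 = $218,922.9 × 0.00949 = $2,077.578321
Pellston CSD: ($361,922.9 − $143,000) × 0.02149 = $218,922.9 × 0.02149 = $4,704.653121
Water District: $361,922.9 × 0.0027 = $977.19183
Total = $7,759.423272

$7,759.42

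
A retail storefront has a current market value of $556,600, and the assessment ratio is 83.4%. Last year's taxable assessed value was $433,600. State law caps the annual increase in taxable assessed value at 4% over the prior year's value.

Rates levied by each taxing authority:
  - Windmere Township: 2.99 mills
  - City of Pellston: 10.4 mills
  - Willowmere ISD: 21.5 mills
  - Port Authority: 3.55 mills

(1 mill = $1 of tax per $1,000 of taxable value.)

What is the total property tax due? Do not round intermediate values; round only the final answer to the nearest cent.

Uncapped assessed value = $556,600 × 0.834 = $464,204.4
Cap limit = $433,600 × 1.04 = $450,944
Taxable assessed value = min($464,204.4, $450,944) = $450,944 (cap binds)
Windmere Township: $450,944 × 0.00299 = $1,348.32256
City of Pellston: $450,944 × 0.0104 = $4,689.8176
Willowmere ISD: $450,944 × 0.0215 = $9,695.296
Port Authority: $450,944 × 0.00355 = $1,600.8512
Total = $17,334.28736

$17,334.29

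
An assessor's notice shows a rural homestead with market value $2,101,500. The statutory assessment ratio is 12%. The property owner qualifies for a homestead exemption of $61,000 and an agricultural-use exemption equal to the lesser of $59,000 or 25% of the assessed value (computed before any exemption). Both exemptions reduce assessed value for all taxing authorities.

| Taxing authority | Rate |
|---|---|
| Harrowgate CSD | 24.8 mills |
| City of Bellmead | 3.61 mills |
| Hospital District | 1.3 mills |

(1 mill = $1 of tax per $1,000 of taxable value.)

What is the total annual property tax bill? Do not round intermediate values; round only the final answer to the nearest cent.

$3,927.07

Assessed value = $2,101,500 × 0.12 = $252,180
Agricultural-use exemption = min($59,000, 25% × $252,180) = min($59,000, $63,045) = $59,000 (dollar cap binds)
Taxable value = $252,180 − $61,000 − $59,000 = $132,180
Harrowgate CSD: $132,180 × 0.0248 = $3,278.064
City of Bellmead: $132,180 × 0.00361 = $477.1698
Hospital District: $132,180 × 0.0013 = $171.834
Total = $3,927.0678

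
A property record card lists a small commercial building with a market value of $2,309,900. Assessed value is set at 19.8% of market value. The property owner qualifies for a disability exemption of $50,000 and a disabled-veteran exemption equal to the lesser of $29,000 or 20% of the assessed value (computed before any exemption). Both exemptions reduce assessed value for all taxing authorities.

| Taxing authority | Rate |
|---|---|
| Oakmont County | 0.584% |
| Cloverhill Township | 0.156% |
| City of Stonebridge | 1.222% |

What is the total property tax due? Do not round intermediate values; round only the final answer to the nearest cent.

$7,423.43

Assessed value = $2,309,900 × 0.198 = $457,360.2
Disabled-veteran exemption = min($29,000, 20% × $457,360.2) = min($29,000, $91,472.04) = $29,000 (dollar cap binds)
Taxable value = $457,360.2 − $50,000 − $29,000 = $378,360.2
Oakmont County: $378,360.2 × 0.00584 = $2,209.623568
Cloverhill Township: $378,360.2 × 0.00156 = $590.241912
City of Stonebridge: $378,360.2 × 0.01222 = $4,623.561644
Total = $7,423.427124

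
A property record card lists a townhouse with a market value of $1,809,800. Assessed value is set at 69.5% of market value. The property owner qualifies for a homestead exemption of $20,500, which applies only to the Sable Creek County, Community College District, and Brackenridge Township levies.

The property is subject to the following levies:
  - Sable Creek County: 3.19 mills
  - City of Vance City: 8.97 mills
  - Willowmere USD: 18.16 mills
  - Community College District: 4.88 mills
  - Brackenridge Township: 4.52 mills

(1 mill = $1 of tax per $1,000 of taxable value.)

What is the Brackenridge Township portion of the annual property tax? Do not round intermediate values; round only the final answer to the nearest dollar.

$5,593

Assessed value = $1,809,800 × 0.695 = $1,257,811
Brackenridge Township taxable value = $1,257,811 − $20,500 = $1,237,311
Brackenridge Township levy = $1,237,311 × 0.00452 = $5,592.64572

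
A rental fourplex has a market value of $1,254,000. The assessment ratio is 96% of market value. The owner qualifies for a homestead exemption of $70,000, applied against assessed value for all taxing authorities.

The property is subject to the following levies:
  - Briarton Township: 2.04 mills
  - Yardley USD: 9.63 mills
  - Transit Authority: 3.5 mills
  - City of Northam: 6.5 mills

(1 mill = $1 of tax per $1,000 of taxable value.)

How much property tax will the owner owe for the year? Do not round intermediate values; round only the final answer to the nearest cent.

$24,570.31

Assessed value = $1,254,000 × 0.96 = $1,203,840
Taxable value = $1,203,840 − $70,000 = $1,133,840
Briarton Township: $1,133,840 × 0.00204 = $2,313.0336
Yardley USD: $1,133,840 × 0.00963 = $10,918.8792
Transit Authority: $1,133,840 × 0.0035 = $3,968.44
City of Northam: $1,133,840 × 0.0065 = $7,369.96
Total = $2,313.0336 + $10,918.8792 + $3,968.44 + $7,369.96 = $24,570.3128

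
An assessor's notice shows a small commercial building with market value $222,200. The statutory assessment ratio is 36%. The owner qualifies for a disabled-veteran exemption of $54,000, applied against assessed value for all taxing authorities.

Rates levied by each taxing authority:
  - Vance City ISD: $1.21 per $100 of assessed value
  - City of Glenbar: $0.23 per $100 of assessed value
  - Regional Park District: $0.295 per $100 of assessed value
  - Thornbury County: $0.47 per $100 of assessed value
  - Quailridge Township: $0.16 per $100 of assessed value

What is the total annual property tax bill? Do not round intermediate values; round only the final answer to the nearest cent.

$614.71

Assessed value = $222,200 × 0.36 = $79,992
Taxable value = $79,992 − $54,000 = $25,992
Vance City ISD: $25,992 × 0.0121 = $314.5032
City of Glenbar: $25,992 × 0.0023 = $59.7816
Regional Park District: $25,992 × 0.00295 = $76.6764
Thornbury County: $25,992 × 0.0047 = $122.1624
Quailridge Township: $25,992 × 0.0016 = $41.5872
Total = $314.5032 + $59.7816 + $76.6764 + $122.1624 + $41.5872 = $614.7108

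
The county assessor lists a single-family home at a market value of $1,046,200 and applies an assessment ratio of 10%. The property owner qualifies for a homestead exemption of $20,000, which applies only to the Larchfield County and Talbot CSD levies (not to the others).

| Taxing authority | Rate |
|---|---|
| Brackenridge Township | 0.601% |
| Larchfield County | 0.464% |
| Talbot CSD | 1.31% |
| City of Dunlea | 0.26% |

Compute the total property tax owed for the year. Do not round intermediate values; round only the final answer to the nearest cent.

Assessed value = $1,046,200 × 0.1 = $104,620
Brackenridge Township: $104,620 × 0.00601 = $628.7662
Larchfield County: ($104,620 − $20,000) × 0.00464 = $84,620 × 0.00464 = $392.6368
Talbot CSD: ($104,620 − $20,000) × 0.0131 = $84,620 × 0.0131 = $1,108.522
City of Dunlea: $104,620 × 0.0026 = $272.012
Total = $2,401.937

$2,401.94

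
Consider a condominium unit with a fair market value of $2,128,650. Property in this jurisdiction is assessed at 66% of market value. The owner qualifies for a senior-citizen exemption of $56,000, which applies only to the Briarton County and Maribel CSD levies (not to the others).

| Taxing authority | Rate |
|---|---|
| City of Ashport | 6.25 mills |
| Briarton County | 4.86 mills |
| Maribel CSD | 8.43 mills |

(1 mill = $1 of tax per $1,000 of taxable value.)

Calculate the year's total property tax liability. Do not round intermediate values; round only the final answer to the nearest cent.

Assessed value = $2,128,650 × 0.66 = $1,404,909
City of Ashport: $1,404,909 × 0.00625 = $8,780.68125
Briarton County: ($1,404,909 − $56,000) × 0.00486 = $1,348,909 × 0.00486 = $6,555.69774
Maribel CSD: ($1,404,909 − $56,000) × 0.00843 = $1,348,909 × 0.00843 = $11,371.30287
Total = $26,707.68186

$26,707.68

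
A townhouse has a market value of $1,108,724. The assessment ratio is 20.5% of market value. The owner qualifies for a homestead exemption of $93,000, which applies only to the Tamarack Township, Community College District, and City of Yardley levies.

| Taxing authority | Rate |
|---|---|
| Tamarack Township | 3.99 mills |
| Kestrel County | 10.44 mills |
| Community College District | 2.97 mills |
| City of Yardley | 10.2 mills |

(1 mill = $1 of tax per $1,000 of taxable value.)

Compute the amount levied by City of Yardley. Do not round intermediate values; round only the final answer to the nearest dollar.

Assessed value = $1,108,724 × 0.205 = $227,288.42
City of Yardley taxable value = $227,288.42 − $93,000 = $134,288.42
City of Yardley levy = $134,288.42 × 0.0102 = $1,369.741884

$1,370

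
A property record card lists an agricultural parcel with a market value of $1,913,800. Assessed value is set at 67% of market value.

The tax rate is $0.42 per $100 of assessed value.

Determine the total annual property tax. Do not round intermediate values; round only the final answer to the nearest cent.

Assessed value = $1,913,800 × 0.67 = $1,282,246
Tax = $1,282,246 × 0.0042 = $5,385.4332

$5,385.43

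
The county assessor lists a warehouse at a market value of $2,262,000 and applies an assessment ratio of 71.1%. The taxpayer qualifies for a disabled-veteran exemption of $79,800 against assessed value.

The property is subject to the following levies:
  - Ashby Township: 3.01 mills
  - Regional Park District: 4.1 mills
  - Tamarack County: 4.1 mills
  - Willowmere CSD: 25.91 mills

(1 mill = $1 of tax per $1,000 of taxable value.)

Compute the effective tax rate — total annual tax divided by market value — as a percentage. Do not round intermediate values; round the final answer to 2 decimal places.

2.51%

Assessed value = $2,262,000 × 0.711 = $1,608,282
Taxable value = $1,608,282 − $79,800 = $1,528,482
Ashby Township: $1,528,482 × 0.00301 = $4,600.73082
Regional Park District: $1,528,482 × 0.0041 = $6,266.7762
Tamarack County: $1,528,482 × 0.0041 = $6,266.7762
Willowmere CSD: $1,528,482 × 0.02591 = $39,602.96862
Total tax = $56,737.25184
Effective rate = $56,737.25184 ÷ $2,262,000 = 2.51% of market value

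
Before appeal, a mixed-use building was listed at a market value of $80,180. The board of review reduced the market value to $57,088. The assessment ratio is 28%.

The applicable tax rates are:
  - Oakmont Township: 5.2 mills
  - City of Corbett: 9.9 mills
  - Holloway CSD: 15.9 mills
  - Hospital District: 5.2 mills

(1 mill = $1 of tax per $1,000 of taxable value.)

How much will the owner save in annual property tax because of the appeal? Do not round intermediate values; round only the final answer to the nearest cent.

$234.06

Old assessed value = $80,180 × 0.28 = $22,450.4
New assessed value = $57,088 × 0.28 = $15,984.64
Combined rate = 0.0052 + 0.0099 + 0.0159 + 0.0052 = 0.0362
Old tax = $22,450.4 × 0.0362 = $812.70448
New tax = $15,984.64 × 0.0362 = $578.643968
Reduction = $812.70448 − $578.643968 = $234.060512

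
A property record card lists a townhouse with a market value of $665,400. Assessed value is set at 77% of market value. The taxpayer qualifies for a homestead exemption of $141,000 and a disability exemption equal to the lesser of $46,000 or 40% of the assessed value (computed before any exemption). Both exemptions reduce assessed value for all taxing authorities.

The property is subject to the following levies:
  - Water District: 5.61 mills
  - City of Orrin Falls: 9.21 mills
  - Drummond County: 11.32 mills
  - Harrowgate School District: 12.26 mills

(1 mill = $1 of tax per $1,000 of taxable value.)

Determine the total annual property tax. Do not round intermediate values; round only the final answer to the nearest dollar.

$12,494

Assessed value = $665,400 × 0.77 = $512,358
Disability exemption = min($46,000, 40% × $512,358) = min($46,000, $204,943.2) = $46,000 (dollar cap binds)
Taxable value = $512,358 − $141,000 − $46,000 = $325,358
Water District: $325,358 × 0.00561 = $1,825.25838
City of Orrin Falls: $325,358 × 0.00921 = $2,996.54718
Drummond County: $325,358 × 0.01132 = $3,683.05256
Harrowgate School District: $325,358 × 0.01226 = $3,988.88908
Total = $12,493.7472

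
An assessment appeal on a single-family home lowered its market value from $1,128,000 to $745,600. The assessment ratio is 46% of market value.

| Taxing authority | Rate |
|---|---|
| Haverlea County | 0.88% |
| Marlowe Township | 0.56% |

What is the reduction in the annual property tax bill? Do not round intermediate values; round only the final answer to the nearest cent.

$2,533.02

Old assessed value = $1,128,000 × 0.46 = $518,880
New assessed value = $745,600 × 0.46 = $342,976
Combined rate = 0.0088 + 0.0056 = 0.0144
Old tax = $518,880 × 0.0144 = $7,471.872
New tax = $342,976 × 0.0144 = $4,938.8544
Reduction = $7,471.872 − $4,938.8544 = $2,533.0176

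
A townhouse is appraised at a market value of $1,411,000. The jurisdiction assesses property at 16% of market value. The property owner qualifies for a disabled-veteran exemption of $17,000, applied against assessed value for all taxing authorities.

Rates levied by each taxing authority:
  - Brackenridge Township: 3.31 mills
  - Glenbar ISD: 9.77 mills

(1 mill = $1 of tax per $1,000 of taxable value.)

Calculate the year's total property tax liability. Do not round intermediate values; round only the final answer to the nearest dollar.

$2,731

Assessed value = $1,411,000 × 0.16 = $225,760
Taxable value = $225,760 − $17,000 = $208,760
Brackenridge Township: $208,760 × 0.00331 = $690.9956
Glenbar ISD: $208,760 × 0.00977 = $2,039.5852
Total = $690.9956 + $2,039.5852 = $2,730.5808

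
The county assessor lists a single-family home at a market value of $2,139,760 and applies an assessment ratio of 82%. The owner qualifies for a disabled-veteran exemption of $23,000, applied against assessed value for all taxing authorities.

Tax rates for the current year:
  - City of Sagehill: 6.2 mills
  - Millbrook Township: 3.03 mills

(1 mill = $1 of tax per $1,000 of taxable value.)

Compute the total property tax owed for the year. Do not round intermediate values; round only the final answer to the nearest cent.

$15,982.70

Assessed value = $2,139,760 × 0.82 = $1,754,603.2
Taxable value = $1,754,603.2 − $23,000 = $1,731,603.2
City of Sagehill: $1,731,603.2 × 0.0062 = $10,735.93984
Millbrook Township: $1,731,603.2 × 0.00303 = $5,246.757696
Total = $10,735.93984 + $5,246.757696 = $15,982.697536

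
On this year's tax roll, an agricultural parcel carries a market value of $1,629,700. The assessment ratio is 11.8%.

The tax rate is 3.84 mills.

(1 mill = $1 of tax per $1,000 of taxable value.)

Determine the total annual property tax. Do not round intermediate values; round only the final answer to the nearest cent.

Assessed value = $1,629,700 × 0.118 = $192,304.6
Tax = $192,304.6 × 0.00384 = $738.449664

$738.45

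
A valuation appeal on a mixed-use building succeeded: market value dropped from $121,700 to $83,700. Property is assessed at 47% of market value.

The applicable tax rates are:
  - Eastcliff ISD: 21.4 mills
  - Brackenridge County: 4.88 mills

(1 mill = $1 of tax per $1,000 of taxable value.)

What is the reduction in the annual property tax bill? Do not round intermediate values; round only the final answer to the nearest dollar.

Old assessed value = $121,700 × 0.47 = $57,199
New assessed value = $83,700 × 0.47 = $39,339
Combined rate = 0.0214 + 0.00488 = 0.02628
Old tax = $57,199 × 0.02628 = $1,503.18972
New tax = $39,339 × 0.02628 = $1,033.82892
Reduction = $1,503.18972 − $1,033.82892 = $469.3608

$469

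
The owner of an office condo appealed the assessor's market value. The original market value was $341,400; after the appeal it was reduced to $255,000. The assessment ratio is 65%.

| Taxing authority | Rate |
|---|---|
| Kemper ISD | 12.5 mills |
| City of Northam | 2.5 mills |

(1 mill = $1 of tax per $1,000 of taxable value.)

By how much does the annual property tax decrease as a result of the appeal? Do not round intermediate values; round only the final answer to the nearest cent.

$842.40

Old assessed value = $341,400 × 0.65 = $221,910
New assessed value = $255,000 × 0.65 = $165,750
Combined rate = 0.0125 + 0.0025 = 0.015
Old tax = $221,910 × 0.015 = $3,328.65
New tax = $165,750 × 0.015 = $2,486.25
Reduction = $3,328.65 − $2,486.25 = $842.4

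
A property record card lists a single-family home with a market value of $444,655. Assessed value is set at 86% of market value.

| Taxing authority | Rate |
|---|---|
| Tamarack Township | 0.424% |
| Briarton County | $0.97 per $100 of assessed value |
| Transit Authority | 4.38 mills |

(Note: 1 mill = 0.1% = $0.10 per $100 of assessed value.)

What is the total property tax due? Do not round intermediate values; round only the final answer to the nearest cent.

Assessed value = $444,655 × 0.86 = $382,403.3
Tamarack Township: $382,403.3 × 0.00424 = $1,621.389992
Briarton County: $382,403.3 × 0.0097 = $3,709.31201
Transit Authority: $382,403.3 × 0.00438 = $1,674.926454
Total = $7,005.628456

$7,005.63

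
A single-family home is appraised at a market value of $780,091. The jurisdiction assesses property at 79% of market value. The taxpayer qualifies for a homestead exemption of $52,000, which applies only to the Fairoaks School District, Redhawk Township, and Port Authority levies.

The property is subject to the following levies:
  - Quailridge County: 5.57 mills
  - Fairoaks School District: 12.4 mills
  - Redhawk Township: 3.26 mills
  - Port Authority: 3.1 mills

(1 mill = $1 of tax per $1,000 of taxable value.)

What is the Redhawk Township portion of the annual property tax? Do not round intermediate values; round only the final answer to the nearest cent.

Assessed value = $780,091 × 0.79 = $616,271.89
Redhawk Township taxable value = $616,271.89 − $52,000 = $564,271.89
Redhawk Township levy = $564,271.89 × 0.00326 = $1,839.5263614

$1,839.53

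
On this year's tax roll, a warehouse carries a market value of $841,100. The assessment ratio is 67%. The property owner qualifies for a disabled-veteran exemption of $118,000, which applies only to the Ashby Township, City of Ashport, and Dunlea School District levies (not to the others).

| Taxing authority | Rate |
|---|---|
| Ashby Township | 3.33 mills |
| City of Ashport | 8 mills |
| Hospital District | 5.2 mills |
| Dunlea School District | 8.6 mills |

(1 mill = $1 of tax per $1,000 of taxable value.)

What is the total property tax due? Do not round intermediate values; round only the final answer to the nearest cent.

Assessed value = $841,100 × 0.67 = $563,537
Ashby Township: ($563,537 − $118,000) × 0.00333 = $445,537 × 0.00333 = $1,483.63821
City of Ashport: ($563,537 − $118,000) × 0.008 = $445,537 × 0.008 = $3,564.296
Hospital District: $563,537 × 0.0052 = $2,930.3924
Dunlea School District: ($563,537 − $118,000) × 0.0086 = $445,537 × 0.0086 = $3,831.6182
Total = $11,809.94481

$11,809.94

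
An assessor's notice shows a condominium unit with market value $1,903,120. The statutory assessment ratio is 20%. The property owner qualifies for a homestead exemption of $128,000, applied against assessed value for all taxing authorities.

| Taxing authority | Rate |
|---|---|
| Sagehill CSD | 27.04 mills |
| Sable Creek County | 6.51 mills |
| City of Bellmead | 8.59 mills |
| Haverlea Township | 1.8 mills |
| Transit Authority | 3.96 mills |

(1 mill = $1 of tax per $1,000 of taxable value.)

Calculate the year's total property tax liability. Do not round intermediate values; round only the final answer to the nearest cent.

Assessed value = $1,903,120 × 0.2 = $380,624
Taxable value = $380,624 − $128,000 = $252,624
Sagehill CSD: $252,624 × 0.02704 = $6,830.95296
Sable Creek County: $252,624 × 0.00651 = $1,644.58224
City of Bellmead: $252,624 × 0.00859 = $2,170.04016
Haverlea Township: $252,624 × 0.0018 = $454.7232
Transit Authority: $252,624 × 0.00396 = $1,000.39104
Total = $6,830.95296 + $1,644.58224 + $2,170.04016 + $454.7232 + $1,000.39104 = $12,100.6896

$12,100.69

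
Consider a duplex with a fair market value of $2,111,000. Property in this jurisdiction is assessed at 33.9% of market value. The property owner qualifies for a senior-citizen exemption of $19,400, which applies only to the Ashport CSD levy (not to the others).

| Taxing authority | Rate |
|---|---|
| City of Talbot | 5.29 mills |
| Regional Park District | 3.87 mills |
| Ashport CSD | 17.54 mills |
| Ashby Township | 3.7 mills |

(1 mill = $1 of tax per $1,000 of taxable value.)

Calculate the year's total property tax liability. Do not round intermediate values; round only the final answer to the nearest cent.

$21,414.85

Assessed value = $2,111,000 × 0.339 = $715,629
City of Talbot: $715,629 × 0.00529 = $3,785.67741
Regional Park District: $715,629 × 0.00387 = $2,769.48423
Ashport CSD: ($715,629 − $19,400) × 0.01754 = $696,229 × 0.01754 = $12,211.85666
Ashby Township: $715,629 × 0.0037 = $2,647.8273
Total = $21,414.8456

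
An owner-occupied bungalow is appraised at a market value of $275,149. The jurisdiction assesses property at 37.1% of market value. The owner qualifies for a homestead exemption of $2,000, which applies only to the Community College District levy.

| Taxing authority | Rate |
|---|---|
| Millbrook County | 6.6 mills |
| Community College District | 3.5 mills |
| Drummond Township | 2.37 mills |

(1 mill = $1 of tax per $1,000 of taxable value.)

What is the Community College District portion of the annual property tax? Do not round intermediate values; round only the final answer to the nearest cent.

$350.28

Assessed value = $275,149 × 0.371 = $102,080.279
Community College District taxable value = $102,080.279 − $2,000 = $100,080.279
Community College District levy = $100,080.279 × 0.0035 = $350.2809765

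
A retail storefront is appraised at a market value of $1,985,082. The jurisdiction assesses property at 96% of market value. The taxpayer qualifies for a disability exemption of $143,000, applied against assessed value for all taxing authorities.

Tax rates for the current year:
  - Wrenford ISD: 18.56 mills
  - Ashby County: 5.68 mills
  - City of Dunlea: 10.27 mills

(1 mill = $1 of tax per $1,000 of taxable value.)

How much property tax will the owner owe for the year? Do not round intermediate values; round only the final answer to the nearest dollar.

Assessed value = $1,985,082 × 0.96 = $1,905,678.72
Taxable value = $1,905,678.72 − $143,000 = $1,762,678.72
Wrenford ISD: $1,762,678.72 × 0.01856 = $32,715.3170432
Ashby County: $1,762,678.72 × 0.00568 = $10,012.0151296
City of Dunlea: $1,762,678.72 × 0.01027 = $18,102.7104544
Total = $32,715.3170432 + $10,012.0151296 + $18,102.7104544 = $60,830.0426272

$60,830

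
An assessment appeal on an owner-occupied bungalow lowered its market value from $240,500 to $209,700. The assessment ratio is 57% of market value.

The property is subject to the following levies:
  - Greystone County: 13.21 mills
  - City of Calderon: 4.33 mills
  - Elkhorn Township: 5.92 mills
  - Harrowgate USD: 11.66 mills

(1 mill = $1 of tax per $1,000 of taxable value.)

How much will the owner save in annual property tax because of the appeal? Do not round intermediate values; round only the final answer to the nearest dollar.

$617

Old assessed value = $240,500 × 0.57 = $137,085
New assessed value = $209,700 × 0.57 = $119,529
Combined rate = 0.01321 + 0.00433 + 0.00592 + 0.01166 = 0.03512
Old tax = $137,085 × 0.03512 = $4,814.4252
New tax = $119,529 × 0.03512 = $4,197.85848
Reduction = $4,814.4252 − $4,197.85848 = $616.56672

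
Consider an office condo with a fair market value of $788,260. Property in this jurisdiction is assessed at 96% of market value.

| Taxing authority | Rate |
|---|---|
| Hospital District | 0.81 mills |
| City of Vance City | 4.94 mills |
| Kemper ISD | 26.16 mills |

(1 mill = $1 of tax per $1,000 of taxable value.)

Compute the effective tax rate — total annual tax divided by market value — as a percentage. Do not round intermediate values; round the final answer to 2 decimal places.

Assessed value = $788,260 × 0.96 = $756,729.6
Hospital District: $756,729.6 × 0.00081 = $612.950976
City of Vance City: $756,729.6 × 0.00494 = $3,738.244224
Kemper ISD: $756,729.6 × 0.02616 = $19,796.046336
Total tax = $24,147.241536
Effective rate = $24,147.241536 ÷ $788,260 = 3.06% of market value

3.06%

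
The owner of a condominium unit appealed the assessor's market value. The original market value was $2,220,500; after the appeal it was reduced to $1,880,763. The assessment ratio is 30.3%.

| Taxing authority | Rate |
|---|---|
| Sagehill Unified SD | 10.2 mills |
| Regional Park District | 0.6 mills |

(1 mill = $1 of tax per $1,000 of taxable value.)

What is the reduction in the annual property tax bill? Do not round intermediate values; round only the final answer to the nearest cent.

$1,111.76

Old assessed value = $2,220,500 × 0.303 = $672,811.5
New assessed value = $1,880,763 × 0.303 = $569,871.189
Combined rate = 0.0102 + 0.0006 = 0.0108
Old tax = $672,811.5 × 0.0108 = $7,266.3642
New tax = $569,871.189 × 0.0108 = $6,154.6088412
Reduction = $7,266.3642 − $6,154.6088412 = $1,111.7553588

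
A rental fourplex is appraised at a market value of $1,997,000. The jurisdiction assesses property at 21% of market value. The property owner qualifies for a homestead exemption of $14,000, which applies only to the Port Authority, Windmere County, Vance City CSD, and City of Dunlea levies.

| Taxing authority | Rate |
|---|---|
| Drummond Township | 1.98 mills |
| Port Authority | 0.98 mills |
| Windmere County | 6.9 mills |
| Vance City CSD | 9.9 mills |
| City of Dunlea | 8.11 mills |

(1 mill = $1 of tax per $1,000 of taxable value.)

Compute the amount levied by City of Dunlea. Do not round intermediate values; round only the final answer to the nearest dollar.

Assessed value = $1,997,000 × 0.21 = $419,370
City of Dunlea taxable value = $419,370 − $14,000 = $405,370
City of Dunlea levy = $405,370 × 0.00811 = $3,287.5507

$3,288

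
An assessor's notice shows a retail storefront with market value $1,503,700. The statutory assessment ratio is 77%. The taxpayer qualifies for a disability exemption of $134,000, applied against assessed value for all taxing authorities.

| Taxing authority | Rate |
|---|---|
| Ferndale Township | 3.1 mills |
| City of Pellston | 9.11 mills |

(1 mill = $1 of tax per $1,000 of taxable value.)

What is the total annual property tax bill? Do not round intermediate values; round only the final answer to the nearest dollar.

Assessed value = $1,503,700 × 0.77 = $1,157,849
Taxable value = $1,157,849 − $134,000 = $1,023,849
Ferndale Township: $1,023,849 × 0.0031 = $3,173.9319
City of Pellston: $1,023,849 × 0.00911 = $9,327.26439
Total = $3,173.9319 + $9,327.26439 = $12,501.19629

$12,501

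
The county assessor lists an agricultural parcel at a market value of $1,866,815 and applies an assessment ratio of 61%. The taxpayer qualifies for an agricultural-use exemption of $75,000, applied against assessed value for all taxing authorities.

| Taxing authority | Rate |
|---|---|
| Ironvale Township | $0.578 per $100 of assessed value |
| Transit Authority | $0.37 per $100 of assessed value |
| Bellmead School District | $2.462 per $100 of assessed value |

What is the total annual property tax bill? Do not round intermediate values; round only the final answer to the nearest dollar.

$36,274

Assessed value = $1,866,815 × 0.61 = $1,138,757.15
Taxable value = $1,138,757.15 − $75,000 = $1,063,757.15
Ironvale Township: $1,063,757.15 × 0.00578 = $6,148.516327
Transit Authority: $1,063,757.15 × 0.0037 = $3,935.901455
Bellmead School District: $1,063,757.15 × 0.02462 = $26,189.701033
Total = $6,148.516327 + $3,935.901455 + $26,189.701033 = $36,274.118815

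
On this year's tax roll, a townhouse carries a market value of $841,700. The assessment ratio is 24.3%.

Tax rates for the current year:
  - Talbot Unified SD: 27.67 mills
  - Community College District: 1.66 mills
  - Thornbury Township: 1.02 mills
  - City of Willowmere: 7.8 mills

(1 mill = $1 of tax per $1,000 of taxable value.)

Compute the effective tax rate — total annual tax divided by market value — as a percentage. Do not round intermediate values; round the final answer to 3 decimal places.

Assessed value = $841,700 × 0.243 = $204,533.1
Talbot Unified SD: $204,533.1 × 0.02767 = $5,659.430877
Community College District: $204,533.1 × 0.00166 = $339.524946
Thornbury Township: $204,533.1 × 0.00102 = $208.623762
City of Willowmere: $204,533.1 × 0.0078 = $1,595.35818
Total tax = $7,802.937765
Effective rate = $7,802.937765 ÷ $841,700 = 0.927% of market value

0.927%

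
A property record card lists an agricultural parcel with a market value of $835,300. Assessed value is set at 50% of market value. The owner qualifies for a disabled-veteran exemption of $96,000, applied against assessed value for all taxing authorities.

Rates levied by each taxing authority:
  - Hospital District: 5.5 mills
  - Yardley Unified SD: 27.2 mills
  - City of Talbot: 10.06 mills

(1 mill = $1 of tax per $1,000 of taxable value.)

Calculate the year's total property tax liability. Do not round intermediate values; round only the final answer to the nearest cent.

$13,753.75

Assessed value = $835,300 × 0.5 = $417,650
Taxable value = $417,650 − $96,000 = $321,650
Hospital District: $321,650 × 0.0055 = $1,769.075
Yardley Unified SD: $321,650 × 0.0272 = $8,748.88
City of Talbot: $321,650 × 0.01006 = $3,235.799
Total = $1,769.075 + $8,748.88 + $3,235.799 = $13,753.754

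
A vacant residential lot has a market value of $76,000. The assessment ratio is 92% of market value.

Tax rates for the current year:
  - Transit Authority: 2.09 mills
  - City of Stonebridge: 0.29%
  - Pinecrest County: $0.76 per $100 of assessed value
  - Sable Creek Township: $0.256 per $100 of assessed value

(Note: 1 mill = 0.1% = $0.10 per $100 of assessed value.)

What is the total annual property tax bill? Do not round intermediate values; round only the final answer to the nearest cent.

Assessed value = $76,000 × 0.92 = $69,920
Transit Authority: $69,920 × 0.00209 = $146.1328
City of Stonebridge: $69,920 × 0.0029 = $202.768
Pinecrest County: $69,920 × 0.0076 = $531.392
Sable Creek Township: $69,920 × 0.00256 = $178.9952
Total = $1,059.288

$1,059.29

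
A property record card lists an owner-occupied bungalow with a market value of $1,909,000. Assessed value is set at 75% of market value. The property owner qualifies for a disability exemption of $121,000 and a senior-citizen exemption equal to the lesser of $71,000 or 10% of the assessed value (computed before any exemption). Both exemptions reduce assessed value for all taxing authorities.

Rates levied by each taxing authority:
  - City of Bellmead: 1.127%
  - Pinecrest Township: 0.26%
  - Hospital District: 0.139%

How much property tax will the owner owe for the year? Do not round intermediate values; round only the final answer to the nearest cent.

$18,918.59

Assessed value = $1,909,000 × 0.75 = $1,431,750
Senior-citizen exemption = min($71,000, 10% × $1,431,750) = min($71,000, $143,175) = $71,000 (dollar cap binds)
Taxable value = $1,431,750 − $121,000 − $71,000 = $1,239,750
City of Bellmead: $1,239,750 × 0.01127 = $13,971.9825
Pinecrest Township: $1,239,750 × 0.0026 = $3,223.35
Hospital District: $1,239,750 × 0.00139 = $1,723.2525
Total = $18,918.585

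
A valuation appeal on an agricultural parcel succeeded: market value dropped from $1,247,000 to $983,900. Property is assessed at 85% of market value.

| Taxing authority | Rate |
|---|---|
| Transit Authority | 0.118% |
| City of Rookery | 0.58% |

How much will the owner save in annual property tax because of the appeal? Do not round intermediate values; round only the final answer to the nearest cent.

$1,560.97

Old assessed value = $1,247,000 × 0.85 = $1,059,950
New assessed value = $983,900 × 0.85 = $836,315
Combined rate = 0.00118 + 0.0058 = 0.00698
Old tax = $1,059,950 × 0.00698 = $7,398.451
New tax = $836,315 × 0.00698 = $5,837.4787
Reduction = $7,398.451 − $5,837.4787 = $1,560.9723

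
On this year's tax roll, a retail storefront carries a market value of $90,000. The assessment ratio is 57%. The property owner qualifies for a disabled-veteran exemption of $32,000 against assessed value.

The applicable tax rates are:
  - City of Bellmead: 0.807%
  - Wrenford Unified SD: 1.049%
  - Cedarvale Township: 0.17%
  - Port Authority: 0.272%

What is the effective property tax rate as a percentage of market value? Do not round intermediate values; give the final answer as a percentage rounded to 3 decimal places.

Assessed value = $90,000 × 0.57 = $51,300
Taxable value = $51,300 − $32,000 = $19,300
City of Bellmead: $19,300 × 0.00807 = $155.751
Wrenford Unified SD: $19,300 × 0.01049 = $202.457
Cedarvale Township: $19,300 × 0.0017 = $32.81
Port Authority: $19,300 × 0.00272 = $52.496
Total tax = $443.514
Effective rate = $443.514 ÷ $90,000 = 0.493% of market value

0.493%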